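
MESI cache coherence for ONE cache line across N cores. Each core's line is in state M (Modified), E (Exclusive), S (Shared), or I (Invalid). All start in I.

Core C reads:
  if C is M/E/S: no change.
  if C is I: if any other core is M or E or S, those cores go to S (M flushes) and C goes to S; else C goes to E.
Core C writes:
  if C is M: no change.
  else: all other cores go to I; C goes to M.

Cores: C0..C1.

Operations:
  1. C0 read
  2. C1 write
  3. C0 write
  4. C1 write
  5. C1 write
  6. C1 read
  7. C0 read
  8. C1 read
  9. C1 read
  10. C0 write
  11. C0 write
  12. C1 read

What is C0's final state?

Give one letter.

Answer: S

Derivation:
Op 1: C0 read [C0 read from I: no other sharers -> C0=E (exclusive)] -> [E,I]
Op 2: C1 write [C1 write: invalidate ['C0=E'] -> C1=M] -> [I,M]
Op 3: C0 write [C0 write: invalidate ['C1=M'] -> C0=M] -> [M,I]
Op 4: C1 write [C1 write: invalidate ['C0=M'] -> C1=M] -> [I,M]
Op 5: C1 write [C1 write: already M (modified), no change] -> [I,M]
Op 6: C1 read [C1 read: already in M, no change] -> [I,M]
Op 7: C0 read [C0 read from I: others=['C1=M'] -> C0=S, others downsized to S] -> [S,S]
Op 8: C1 read [C1 read: already in S, no change] -> [S,S]
Op 9: C1 read [C1 read: already in S, no change] -> [S,S]
Op 10: C0 write [C0 write: invalidate ['C1=S'] -> C0=M] -> [M,I]
Op 11: C0 write [C0 write: already M (modified), no change] -> [M,I]
Op 12: C1 read [C1 read from I: others=['C0=M'] -> C1=S, others downsized to S] -> [S,S]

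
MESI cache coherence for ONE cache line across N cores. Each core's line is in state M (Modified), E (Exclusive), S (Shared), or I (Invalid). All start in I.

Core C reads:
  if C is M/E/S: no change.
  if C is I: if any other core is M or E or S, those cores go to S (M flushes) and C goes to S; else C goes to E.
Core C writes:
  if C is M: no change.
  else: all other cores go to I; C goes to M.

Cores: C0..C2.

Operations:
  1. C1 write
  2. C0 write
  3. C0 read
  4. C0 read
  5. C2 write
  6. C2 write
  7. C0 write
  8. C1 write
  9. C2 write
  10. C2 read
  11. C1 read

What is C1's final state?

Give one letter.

Answer: S

Derivation:
Op 1: C1 write [C1 write: invalidate none -> C1=M] -> [I,M,I]
Op 2: C0 write [C0 write: invalidate ['C1=M'] -> C0=M] -> [M,I,I]
Op 3: C0 read [C0 read: already in M, no change] -> [M,I,I]
Op 4: C0 read [C0 read: already in M, no change] -> [M,I,I]
Op 5: C2 write [C2 write: invalidate ['C0=M'] -> C2=M] -> [I,I,M]
Op 6: C2 write [C2 write: already M (modified), no change] -> [I,I,M]
Op 7: C0 write [C0 write: invalidate ['C2=M'] -> C0=M] -> [M,I,I]
Op 8: C1 write [C1 write: invalidate ['C0=M'] -> C1=M] -> [I,M,I]
Op 9: C2 write [C2 write: invalidate ['C1=M'] -> C2=M] -> [I,I,M]
Op 10: C2 read [C2 read: already in M, no change] -> [I,I,M]
Op 11: C1 read [C1 read from I: others=['C2=M'] -> C1=S, others downsized to S] -> [I,S,S]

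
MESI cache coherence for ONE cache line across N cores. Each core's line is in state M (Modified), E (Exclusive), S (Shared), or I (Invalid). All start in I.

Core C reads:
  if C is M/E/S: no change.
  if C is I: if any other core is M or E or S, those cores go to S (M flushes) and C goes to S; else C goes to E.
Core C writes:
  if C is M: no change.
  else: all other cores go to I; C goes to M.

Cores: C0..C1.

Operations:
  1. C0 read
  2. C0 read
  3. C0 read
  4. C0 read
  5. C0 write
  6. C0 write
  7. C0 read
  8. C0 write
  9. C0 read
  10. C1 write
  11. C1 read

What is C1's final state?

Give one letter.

Answer: M

Derivation:
Op 1: C0 read [C0 read from I: no other sharers -> C0=E (exclusive)] -> [E,I]
Op 2: C0 read [C0 read: already in E, no change] -> [E,I]
Op 3: C0 read [C0 read: already in E, no change] -> [E,I]
Op 4: C0 read [C0 read: already in E, no change] -> [E,I]
Op 5: C0 write [C0 write: invalidate none -> C0=M] -> [M,I]
Op 6: C0 write [C0 write: already M (modified), no change] -> [M,I]
Op 7: C0 read [C0 read: already in M, no change] -> [M,I]
Op 8: C0 write [C0 write: already M (modified), no change] -> [M,I]
Op 9: C0 read [C0 read: already in M, no change] -> [M,I]
Op 10: C1 write [C1 write: invalidate ['C0=M'] -> C1=M] -> [I,M]
Op 11: C1 read [C1 read: already in M, no change] -> [I,M]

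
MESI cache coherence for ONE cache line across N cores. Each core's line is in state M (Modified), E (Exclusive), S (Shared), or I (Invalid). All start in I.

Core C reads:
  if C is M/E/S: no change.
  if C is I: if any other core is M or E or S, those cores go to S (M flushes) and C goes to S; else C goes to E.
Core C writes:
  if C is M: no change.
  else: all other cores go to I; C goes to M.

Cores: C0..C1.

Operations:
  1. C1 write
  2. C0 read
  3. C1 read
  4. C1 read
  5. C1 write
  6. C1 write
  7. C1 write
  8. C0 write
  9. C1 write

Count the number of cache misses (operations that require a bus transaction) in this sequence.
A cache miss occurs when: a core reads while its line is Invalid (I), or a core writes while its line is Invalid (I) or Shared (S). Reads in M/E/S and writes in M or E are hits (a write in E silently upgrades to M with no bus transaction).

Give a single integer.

Op 1: C1 write [C1 write: invalidate none -> C1=M] -> [I,M] [MISS #1: write from I]
Op 2: C0 read [C0 read from I: others=['C1=M'] -> C0=S, others downsized to S] -> [S,S] [MISS #2: read from I]
Op 3: C1 read [C1 read: already in S, no change] -> [S,S] [hit: read from S]
Op 4: C1 read [C1 read: already in S, no change] -> [S,S] [hit: read from S]
Op 5: C1 write [C1 write: invalidate ['C0=S'] -> C1=M] -> [I,M] [MISS #3: write from S]
Op 6: C1 write [C1 write: already M (modified), no change] -> [I,M] [hit: write from M]
Op 7: C1 write [C1 write: already M (modified), no change] -> [I,M] [hit: write from M]
Op 8: C0 write [C0 write: invalidate ['C1=M'] -> C0=M] -> [M,I] [MISS #4: write from I]
Op 9: C1 write [C1 write: invalidate ['C0=M'] -> C1=M] -> [I,M] [MISS #5: write from I]

Answer: 5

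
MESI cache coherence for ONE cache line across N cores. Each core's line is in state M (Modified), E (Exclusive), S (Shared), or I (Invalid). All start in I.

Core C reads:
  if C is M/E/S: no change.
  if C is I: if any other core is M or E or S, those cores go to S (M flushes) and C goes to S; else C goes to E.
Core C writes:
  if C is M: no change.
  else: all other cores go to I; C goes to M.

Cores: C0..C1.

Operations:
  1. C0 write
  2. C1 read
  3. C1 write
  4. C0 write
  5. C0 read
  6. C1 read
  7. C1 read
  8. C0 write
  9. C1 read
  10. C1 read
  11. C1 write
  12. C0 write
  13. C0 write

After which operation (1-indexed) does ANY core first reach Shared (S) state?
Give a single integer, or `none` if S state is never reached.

Answer: 2

Derivation:
Op 1: C0 write [C0 write: invalidate none -> C0=M] -> [M,I]
Op 2: C1 read [C1 read from I: others=['C0=M'] -> C1=S, others downsized to S] -> [S,S]
  -> First S state at op 2; remaining ops need not be traced.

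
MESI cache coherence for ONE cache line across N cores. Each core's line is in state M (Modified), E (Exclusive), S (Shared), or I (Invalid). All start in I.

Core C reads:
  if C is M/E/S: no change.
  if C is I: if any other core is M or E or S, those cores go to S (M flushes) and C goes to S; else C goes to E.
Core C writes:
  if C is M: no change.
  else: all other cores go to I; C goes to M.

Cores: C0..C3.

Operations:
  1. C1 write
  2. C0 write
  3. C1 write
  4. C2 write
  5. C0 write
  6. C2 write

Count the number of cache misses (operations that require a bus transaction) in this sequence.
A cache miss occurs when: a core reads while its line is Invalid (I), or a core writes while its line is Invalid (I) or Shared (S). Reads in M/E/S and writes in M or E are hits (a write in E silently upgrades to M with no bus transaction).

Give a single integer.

Answer: 6

Derivation:
Op 1: C1 write [C1 write: invalidate none -> C1=M] -> [I,M,I,I] [MISS #1: write from I]
Op 2: C0 write [C0 write: invalidate ['C1=M'] -> C0=M] -> [M,I,I,I] [MISS #2: write from I]
Op 3: C1 write [C1 write: invalidate ['C0=M'] -> C1=M] -> [I,M,I,I] [MISS #3: write from I]
Op 4: C2 write [C2 write: invalidate ['C1=M'] -> C2=M] -> [I,I,M,I] [MISS #4: write from I]
Op 5: C0 write [C0 write: invalidate ['C2=M'] -> C0=M] -> [M,I,I,I] [MISS #5: write from I]
Op 6: C2 write [C2 write: invalidate ['C0=M'] -> C2=M] -> [I,I,M,I] [MISS #6: write from I]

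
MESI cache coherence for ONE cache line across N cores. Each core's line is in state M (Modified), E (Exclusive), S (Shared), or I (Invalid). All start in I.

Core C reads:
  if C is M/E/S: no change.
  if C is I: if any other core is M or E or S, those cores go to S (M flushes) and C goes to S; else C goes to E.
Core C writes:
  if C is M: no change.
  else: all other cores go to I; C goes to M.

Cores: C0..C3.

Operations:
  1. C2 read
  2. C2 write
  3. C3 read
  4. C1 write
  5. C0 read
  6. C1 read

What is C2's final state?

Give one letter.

Answer: I

Derivation:
Op 1: C2 read [C2 read from I: no other sharers -> C2=E (exclusive)] -> [I,I,E,I]
Op 2: C2 write [C2 write: invalidate none -> C2=M] -> [I,I,M,I]
Op 3: C3 read [C3 read from I: others=['C2=M'] -> C3=S, others downsized to S] -> [I,I,S,S]
Op 4: C1 write [C1 write: invalidate ['C2=S', 'C3=S'] -> C1=M] -> [I,M,I,I]
Op 5: C0 read [C0 read from I: others=['C1=M'] -> C0=S, others downsized to S] -> [S,S,I,I]
Op 6: C1 read [C1 read: already in S, no change] -> [S,S,I,I]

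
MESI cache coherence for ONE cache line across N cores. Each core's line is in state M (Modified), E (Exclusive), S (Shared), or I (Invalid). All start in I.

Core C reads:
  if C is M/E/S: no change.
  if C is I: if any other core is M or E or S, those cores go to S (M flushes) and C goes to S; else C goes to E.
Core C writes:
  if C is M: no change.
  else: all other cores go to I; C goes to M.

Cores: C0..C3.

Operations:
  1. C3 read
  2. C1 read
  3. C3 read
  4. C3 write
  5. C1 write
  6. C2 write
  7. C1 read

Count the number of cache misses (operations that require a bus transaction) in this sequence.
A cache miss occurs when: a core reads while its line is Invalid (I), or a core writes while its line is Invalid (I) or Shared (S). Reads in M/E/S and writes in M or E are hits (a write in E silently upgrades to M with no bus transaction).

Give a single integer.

Op 1: C3 read [C3 read from I: no other sharers -> C3=E (exclusive)] -> [I,I,I,E] [MISS #1: read from I]
Op 2: C1 read [C1 read from I: others=['C3=E'] -> C1=S, others downsized to S] -> [I,S,I,S] [MISS #2: read from I]
Op 3: C3 read [C3 read: already in S, no change] -> [I,S,I,S] [hit: read from S]
Op 4: C3 write [C3 write: invalidate ['C1=S'] -> C3=M] -> [I,I,I,M] [MISS #3: write from S]
Op 5: C1 write [C1 write: invalidate ['C3=M'] -> C1=M] -> [I,M,I,I] [MISS #4: write from I]
Op 6: C2 write [C2 write: invalidate ['C1=M'] -> C2=M] -> [I,I,M,I] [MISS #5: write from I]
Op 7: C1 read [C1 read from I: others=['C2=M'] -> C1=S, others downsized to S] -> [I,S,S,I] [MISS #6: read from I]

Answer: 6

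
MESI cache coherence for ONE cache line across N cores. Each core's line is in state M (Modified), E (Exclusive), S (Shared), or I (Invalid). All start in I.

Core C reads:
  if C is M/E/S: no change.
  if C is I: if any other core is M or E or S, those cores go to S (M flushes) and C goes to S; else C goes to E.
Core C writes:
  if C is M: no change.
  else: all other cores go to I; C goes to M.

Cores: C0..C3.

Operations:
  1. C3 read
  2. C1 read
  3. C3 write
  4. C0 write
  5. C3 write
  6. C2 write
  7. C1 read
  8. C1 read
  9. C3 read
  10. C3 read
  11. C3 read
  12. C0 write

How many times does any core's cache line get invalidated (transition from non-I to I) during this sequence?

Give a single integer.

Answer: 7

Derivation:
Op 1: C3 read [C3 read from I: no other sharers -> C3=E (exclusive)] -> [I,I,I,E] (invalidations this op: 0; running total: 0)
Op 2: C1 read [C1 read from I: others=['C3=E'] -> C1=S, others downsized to S] -> [I,S,I,S] (invalidations this op: 0; running total: 0)
Op 3: C3 write [C3 write: invalidate ['C1=S'] -> C3=M] -> [I,I,I,M] (invalidations this op: 1; running total: 1)
Op 4: C0 write [C0 write: invalidate ['C3=M'] -> C0=M] -> [M,I,I,I] (invalidations this op: 1; running total: 2)
Op 5: C3 write [C3 write: invalidate ['C0=M'] -> C3=M] -> [I,I,I,M] (invalidations this op: 1; running total: 3)
Op 6: C2 write [C2 write: invalidate ['C3=M'] -> C2=M] -> [I,I,M,I] (invalidations this op: 1; running total: 4)
Op 7: C1 read [C1 read from I: others=['C2=M'] -> C1=S, others downsized to S] -> [I,S,S,I] (invalidations this op: 0; running total: 4)
Op 8: C1 read [C1 read: already in S, no change] -> [I,S,S,I] (invalidations this op: 0; running total: 4)
Op 9: C3 read [C3 read from I: others=['C1=S', 'C2=S'] -> C3=S, others downsized to S] -> [I,S,S,S] (invalidations this op: 0; running total: 4)
Op 10: C3 read [C3 read: already in S, no change] -> [I,S,S,S] (invalidations this op: 0; running total: 4)
Op 11: C3 read [C3 read: already in S, no change] -> [I,S,S,S] (invalidations this op: 0; running total: 4)
Op 12: C0 write [C0 write: invalidate ['C1=S', 'C2=S', 'C3=S'] -> C0=M] -> [M,I,I,I] (invalidations this op: 3; running total: 7)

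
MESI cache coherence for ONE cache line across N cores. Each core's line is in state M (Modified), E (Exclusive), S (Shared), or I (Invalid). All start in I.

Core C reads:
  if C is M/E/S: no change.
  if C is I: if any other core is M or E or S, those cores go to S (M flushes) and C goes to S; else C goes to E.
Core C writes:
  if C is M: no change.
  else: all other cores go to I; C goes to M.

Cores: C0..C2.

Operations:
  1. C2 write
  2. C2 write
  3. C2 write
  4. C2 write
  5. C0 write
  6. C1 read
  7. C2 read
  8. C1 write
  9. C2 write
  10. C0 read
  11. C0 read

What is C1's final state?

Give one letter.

Answer: I

Derivation:
Op 1: C2 write [C2 write: invalidate none -> C2=M] -> [I,I,M]
Op 2: C2 write [C2 write: already M (modified), no change] -> [I,I,M]
Op 3: C2 write [C2 write: already M (modified), no change] -> [I,I,M]
Op 4: C2 write [C2 write: already M (modified), no change] -> [I,I,M]
Op 5: C0 write [C0 write: invalidate ['C2=M'] -> C0=M] -> [M,I,I]
Op 6: C1 read [C1 read from I: others=['C0=M'] -> C1=S, others downsized to S] -> [S,S,I]
Op 7: C2 read [C2 read from I: others=['C0=S', 'C1=S'] -> C2=S, others downsized to S] -> [S,S,S]
Op 8: C1 write [C1 write: invalidate ['C0=S', 'C2=S'] -> C1=M] -> [I,M,I]
Op 9: C2 write [C2 write: invalidate ['C1=M'] -> C2=M] -> [I,I,M]
Op 10: C0 read [C0 read from I: others=['C2=M'] -> C0=S, others downsized to S] -> [S,I,S]
Op 11: C0 read [C0 read: already in S, no change] -> [S,I,S]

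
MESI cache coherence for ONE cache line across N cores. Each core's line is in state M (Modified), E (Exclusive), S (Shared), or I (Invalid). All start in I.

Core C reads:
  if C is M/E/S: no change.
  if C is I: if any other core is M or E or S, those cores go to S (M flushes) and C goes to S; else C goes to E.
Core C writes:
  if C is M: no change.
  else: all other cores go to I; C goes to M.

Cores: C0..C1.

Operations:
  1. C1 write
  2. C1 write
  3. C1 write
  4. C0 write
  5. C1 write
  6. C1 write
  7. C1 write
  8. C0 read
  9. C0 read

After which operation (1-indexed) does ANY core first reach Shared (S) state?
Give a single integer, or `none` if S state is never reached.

Answer: 8

Derivation:
Op 1: C1 write [C1 write: invalidate none -> C1=M] -> [I,M]
Op 2: C1 write [C1 write: already M (modified), no change] -> [I,M]
Op 3: C1 write [C1 write: already M (modified), no change] -> [I,M]
Op 4: C0 write [C0 write: invalidate ['C1=M'] -> C0=M] -> [M,I]
Op 5: C1 write [C1 write: invalidate ['C0=M'] -> C1=M] -> [I,M]
Op 6: C1 write [C1 write: already M (modified), no change] -> [I,M]
Op 7: C1 write [C1 write: already M (modified), no change] -> [I,M]
Op 8: C0 read [C0 read from I: others=['C1=M'] -> C0=S, others downsized to S] -> [S,S]
  -> First S state at op 8; remaining ops need not be traced.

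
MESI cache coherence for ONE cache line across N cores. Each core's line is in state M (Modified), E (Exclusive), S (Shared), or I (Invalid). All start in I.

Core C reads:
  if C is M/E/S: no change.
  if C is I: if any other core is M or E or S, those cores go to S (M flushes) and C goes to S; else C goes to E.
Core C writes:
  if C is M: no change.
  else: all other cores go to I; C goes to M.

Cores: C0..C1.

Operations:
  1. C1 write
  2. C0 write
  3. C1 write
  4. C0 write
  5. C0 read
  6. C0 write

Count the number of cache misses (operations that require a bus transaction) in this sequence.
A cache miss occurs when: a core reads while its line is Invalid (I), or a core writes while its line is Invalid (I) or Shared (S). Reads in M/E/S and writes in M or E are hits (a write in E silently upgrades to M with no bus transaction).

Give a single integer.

Op 1: C1 write [C1 write: invalidate none -> C1=M] -> [I,M] [MISS #1: write from I]
Op 2: C0 write [C0 write: invalidate ['C1=M'] -> C0=M] -> [M,I] [MISS #2: write from I]
Op 3: C1 write [C1 write: invalidate ['C0=M'] -> C1=M] -> [I,M] [MISS #3: write from I]
Op 4: C0 write [C0 write: invalidate ['C1=M'] -> C0=M] -> [M,I] [MISS #4: write from I]
Op 5: C0 read [C0 read: already in M, no change] -> [M,I] [hit: read from M]
Op 6: C0 write [C0 write: already M (modified), no change] -> [M,I] [hit: write from M]

Answer: 4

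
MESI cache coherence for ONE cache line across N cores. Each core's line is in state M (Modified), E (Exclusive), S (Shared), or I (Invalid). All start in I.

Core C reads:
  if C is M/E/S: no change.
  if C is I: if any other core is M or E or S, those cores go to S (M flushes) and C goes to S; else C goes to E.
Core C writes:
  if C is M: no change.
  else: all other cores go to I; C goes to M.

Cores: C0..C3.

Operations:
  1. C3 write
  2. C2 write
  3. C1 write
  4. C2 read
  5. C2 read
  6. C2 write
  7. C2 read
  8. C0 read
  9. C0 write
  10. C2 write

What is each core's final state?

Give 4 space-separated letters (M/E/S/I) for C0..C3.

Op 1: C3 write [C3 write: invalidate none -> C3=M] -> [I,I,I,M]
Op 2: C2 write [C2 write: invalidate ['C3=M'] -> C2=M] -> [I,I,M,I]
Op 3: C1 write [C1 write: invalidate ['C2=M'] -> C1=M] -> [I,M,I,I]
Op 4: C2 read [C2 read from I: others=['C1=M'] -> C2=S, others downsized to S] -> [I,S,S,I]
Op 5: C2 read [C2 read: already in S, no change] -> [I,S,S,I]
Op 6: C2 write [C2 write: invalidate ['C1=S'] -> C2=M] -> [I,I,M,I]
Op 7: C2 read [C2 read: already in M, no change] -> [I,I,M,I]
Op 8: C0 read [C0 read from I: others=['C2=M'] -> C0=S, others downsized to S] -> [S,I,S,I]
Op 9: C0 write [C0 write: invalidate ['C2=S'] -> C0=M] -> [M,I,I,I]
Op 10: C2 write [C2 write: invalidate ['C0=M'] -> C2=M] -> [I,I,M,I]

Answer: I I M I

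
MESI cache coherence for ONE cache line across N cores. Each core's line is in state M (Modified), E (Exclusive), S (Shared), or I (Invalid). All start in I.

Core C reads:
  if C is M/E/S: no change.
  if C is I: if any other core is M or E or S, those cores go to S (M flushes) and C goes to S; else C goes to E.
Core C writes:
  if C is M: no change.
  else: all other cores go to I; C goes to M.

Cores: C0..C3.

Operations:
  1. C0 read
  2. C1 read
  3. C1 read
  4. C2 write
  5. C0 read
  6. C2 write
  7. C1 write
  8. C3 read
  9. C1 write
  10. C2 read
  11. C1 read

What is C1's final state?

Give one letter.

Op 1: C0 read [C0 read from I: no other sharers -> C0=E (exclusive)] -> [E,I,I,I]
Op 2: C1 read [C1 read from I: others=['C0=E'] -> C1=S, others downsized to S] -> [S,S,I,I]
Op 3: C1 read [C1 read: already in S, no change] -> [S,S,I,I]
Op 4: C2 write [C2 write: invalidate ['C0=S', 'C1=S'] -> C2=M] -> [I,I,M,I]
Op 5: C0 read [C0 read from I: others=['C2=M'] -> C0=S, others downsized to S] -> [S,I,S,I]
Op 6: C2 write [C2 write: invalidate ['C0=S'] -> C2=M] -> [I,I,M,I]
Op 7: C1 write [C1 write: invalidate ['C2=M'] -> C1=M] -> [I,M,I,I]
Op 8: C3 read [C3 read from I: others=['C1=M'] -> C3=S, others downsized to S] -> [I,S,I,S]
Op 9: C1 write [C1 write: invalidate ['C3=S'] -> C1=M] -> [I,M,I,I]
Op 10: C2 read [C2 read from I: others=['C1=M'] -> C2=S, others downsized to S] -> [I,S,S,I]
Op 11: C1 read [C1 read: already in S, no change] -> [I,S,S,I]

Answer: S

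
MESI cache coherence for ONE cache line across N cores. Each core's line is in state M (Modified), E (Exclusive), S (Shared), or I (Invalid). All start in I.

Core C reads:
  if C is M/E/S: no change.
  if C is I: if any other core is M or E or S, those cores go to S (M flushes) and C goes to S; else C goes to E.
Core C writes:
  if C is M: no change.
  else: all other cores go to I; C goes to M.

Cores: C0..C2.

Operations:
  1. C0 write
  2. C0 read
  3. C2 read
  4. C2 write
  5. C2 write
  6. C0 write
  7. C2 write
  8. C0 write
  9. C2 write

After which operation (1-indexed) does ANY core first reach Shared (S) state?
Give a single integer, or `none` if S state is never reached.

Op 1: C0 write [C0 write: invalidate none -> C0=M] -> [M,I,I]
Op 2: C0 read [C0 read: already in M, no change] -> [M,I,I]
Op 3: C2 read [C2 read from I: others=['C0=M'] -> C2=S, others downsized to S] -> [S,I,S]
  -> First S state at op 3; remaining ops need not be traced.

Answer: 3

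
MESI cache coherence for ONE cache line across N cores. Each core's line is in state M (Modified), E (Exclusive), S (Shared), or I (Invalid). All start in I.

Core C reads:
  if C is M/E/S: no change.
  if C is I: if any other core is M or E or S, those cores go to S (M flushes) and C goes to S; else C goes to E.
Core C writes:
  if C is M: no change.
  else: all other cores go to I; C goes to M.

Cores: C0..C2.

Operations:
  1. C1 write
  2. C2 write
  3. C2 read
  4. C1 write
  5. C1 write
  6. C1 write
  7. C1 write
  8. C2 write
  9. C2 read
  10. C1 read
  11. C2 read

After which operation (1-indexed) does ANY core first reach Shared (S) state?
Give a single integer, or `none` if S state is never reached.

Answer: 10

Derivation:
Op 1: C1 write [C1 write: invalidate none -> C1=M] -> [I,M,I]
Op 2: C2 write [C2 write: invalidate ['C1=M'] -> C2=M] -> [I,I,M]
Op 3: C2 read [C2 read: already in M, no change] -> [I,I,M]
Op 4: C1 write [C1 write: invalidate ['C2=M'] -> C1=M] -> [I,M,I]
Op 5: C1 write [C1 write: already M (modified), no change] -> [I,M,I]
Op 6: C1 write [C1 write: already M (modified), no change] -> [I,M,I]
Op 7: C1 write [C1 write: already M (modified), no change] -> [I,M,I]
Op 8: C2 write [C2 write: invalidate ['C1=M'] -> C2=M] -> [I,I,M]
Op 9: C2 read [C2 read: already in M, no change] -> [I,I,M]
Op 10: C1 read [C1 read from I: others=['C2=M'] -> C1=S, others downsized to S] -> [I,S,S]
  -> First S state at op 10; remaining ops need not be traced.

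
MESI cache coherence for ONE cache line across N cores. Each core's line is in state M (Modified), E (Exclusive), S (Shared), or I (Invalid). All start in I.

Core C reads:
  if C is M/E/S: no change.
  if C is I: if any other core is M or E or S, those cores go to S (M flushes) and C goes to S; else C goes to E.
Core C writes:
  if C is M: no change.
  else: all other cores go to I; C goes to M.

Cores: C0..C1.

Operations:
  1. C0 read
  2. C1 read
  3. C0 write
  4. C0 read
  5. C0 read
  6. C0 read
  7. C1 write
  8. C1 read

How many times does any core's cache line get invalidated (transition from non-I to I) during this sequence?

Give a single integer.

Op 1: C0 read [C0 read from I: no other sharers -> C0=E (exclusive)] -> [E,I] (invalidations this op: 0; running total: 0)
Op 2: C1 read [C1 read from I: others=['C0=E'] -> C1=S, others downsized to S] -> [S,S] (invalidations this op: 0; running total: 0)
Op 3: C0 write [C0 write: invalidate ['C1=S'] -> C0=M] -> [M,I] (invalidations this op: 1; running total: 1)
Op 4: C0 read [C0 read: already in M, no change] -> [M,I] (invalidations this op: 0; running total: 1)
Op 5: C0 read [C0 read: already in M, no change] -> [M,I] (invalidations this op: 0; running total: 1)
Op 6: C0 read [C0 read: already in M, no change] -> [M,I] (invalidations this op: 0; running total: 1)
Op 7: C1 write [C1 write: invalidate ['C0=M'] -> C1=M] -> [I,M] (invalidations this op: 1; running total: 2)
Op 8: C1 read [C1 read: already in M, no change] -> [I,M] (invalidations this op: 0; running total: 2)

Answer: 2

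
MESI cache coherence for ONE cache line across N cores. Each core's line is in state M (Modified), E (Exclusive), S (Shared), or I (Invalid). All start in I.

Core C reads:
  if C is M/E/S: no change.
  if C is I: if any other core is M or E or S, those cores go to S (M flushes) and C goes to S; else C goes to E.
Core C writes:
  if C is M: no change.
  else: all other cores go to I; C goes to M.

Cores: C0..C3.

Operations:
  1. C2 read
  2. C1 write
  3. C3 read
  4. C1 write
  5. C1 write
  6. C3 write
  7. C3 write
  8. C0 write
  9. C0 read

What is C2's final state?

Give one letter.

Answer: I

Derivation:
Op 1: C2 read [C2 read from I: no other sharers -> C2=E (exclusive)] -> [I,I,E,I]
Op 2: C1 write [C1 write: invalidate ['C2=E'] -> C1=M] -> [I,M,I,I]
Op 3: C3 read [C3 read from I: others=['C1=M'] -> C3=S, others downsized to S] -> [I,S,I,S]
Op 4: C1 write [C1 write: invalidate ['C3=S'] -> C1=M] -> [I,M,I,I]
Op 5: C1 write [C1 write: already M (modified), no change] -> [I,M,I,I]
Op 6: C3 write [C3 write: invalidate ['C1=M'] -> C3=M] -> [I,I,I,M]
Op 7: C3 write [C3 write: already M (modified), no change] -> [I,I,I,M]
Op 8: C0 write [C0 write: invalidate ['C3=M'] -> C0=M] -> [M,I,I,I]
Op 9: C0 read [C0 read: already in M, no change] -> [M,I,I,I]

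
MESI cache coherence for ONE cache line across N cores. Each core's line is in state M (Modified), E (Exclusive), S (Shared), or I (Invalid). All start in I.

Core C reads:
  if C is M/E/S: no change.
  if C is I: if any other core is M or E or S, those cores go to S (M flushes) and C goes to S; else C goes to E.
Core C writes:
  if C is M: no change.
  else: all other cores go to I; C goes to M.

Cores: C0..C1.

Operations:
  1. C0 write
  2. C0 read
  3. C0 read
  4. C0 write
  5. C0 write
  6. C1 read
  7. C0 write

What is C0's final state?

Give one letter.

Answer: M

Derivation:
Op 1: C0 write [C0 write: invalidate none -> C0=M] -> [M,I]
Op 2: C0 read [C0 read: already in M, no change] -> [M,I]
Op 3: C0 read [C0 read: already in M, no change] -> [M,I]
Op 4: C0 write [C0 write: already M (modified), no change] -> [M,I]
Op 5: C0 write [C0 write: already M (modified), no change] -> [M,I]
Op 6: C1 read [C1 read from I: others=['C0=M'] -> C1=S, others downsized to S] -> [S,S]
Op 7: C0 write [C0 write: invalidate ['C1=S'] -> C0=M] -> [M,I]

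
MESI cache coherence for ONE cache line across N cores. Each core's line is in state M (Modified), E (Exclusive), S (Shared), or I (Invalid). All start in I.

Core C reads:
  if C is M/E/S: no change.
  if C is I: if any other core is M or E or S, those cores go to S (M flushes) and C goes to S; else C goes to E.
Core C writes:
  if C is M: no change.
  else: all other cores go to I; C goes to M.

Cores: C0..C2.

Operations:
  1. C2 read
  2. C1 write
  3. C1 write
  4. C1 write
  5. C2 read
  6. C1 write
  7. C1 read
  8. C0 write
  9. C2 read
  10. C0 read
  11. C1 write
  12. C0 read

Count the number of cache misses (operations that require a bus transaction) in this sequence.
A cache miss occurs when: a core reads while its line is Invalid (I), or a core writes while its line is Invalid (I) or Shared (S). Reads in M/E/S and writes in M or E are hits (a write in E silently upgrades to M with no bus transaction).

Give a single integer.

Answer: 8

Derivation:
Op 1: C2 read [C2 read from I: no other sharers -> C2=E (exclusive)] -> [I,I,E] [MISS #1: read from I]
Op 2: C1 write [C1 write: invalidate ['C2=E'] -> C1=M] -> [I,M,I] [MISS #2: write from I]
Op 3: C1 write [C1 write: already M (modified), no change] -> [I,M,I] [hit: write from M]
Op 4: C1 write [C1 write: already M (modified), no change] -> [I,M,I] [hit: write from M]
Op 5: C2 read [C2 read from I: others=['C1=M'] -> C2=S, others downsized to S] -> [I,S,S] [MISS #3: read from I]
Op 6: C1 write [C1 write: invalidate ['C2=S'] -> C1=M] -> [I,M,I] [MISS #4: write from S]
Op 7: C1 read [C1 read: already in M, no change] -> [I,M,I] [hit: read from M]
Op 8: C0 write [C0 write: invalidate ['C1=M'] -> C0=M] -> [M,I,I] [MISS #5: write from I]
Op 9: C2 read [C2 read from I: others=['C0=M'] -> C2=S, others downsized to S] -> [S,I,S] [MISS #6: read from I]
Op 10: C0 read [C0 read: already in S, no change] -> [S,I,S] [hit: read from S]
Op 11: C1 write [C1 write: invalidate ['C0=S', 'C2=S'] -> C1=M] -> [I,M,I] [MISS #7: write from I]
Op 12: C0 read [C0 read from I: others=['C1=M'] -> C0=S, others downsized to S] -> [S,S,I] [MISS #8: read from I]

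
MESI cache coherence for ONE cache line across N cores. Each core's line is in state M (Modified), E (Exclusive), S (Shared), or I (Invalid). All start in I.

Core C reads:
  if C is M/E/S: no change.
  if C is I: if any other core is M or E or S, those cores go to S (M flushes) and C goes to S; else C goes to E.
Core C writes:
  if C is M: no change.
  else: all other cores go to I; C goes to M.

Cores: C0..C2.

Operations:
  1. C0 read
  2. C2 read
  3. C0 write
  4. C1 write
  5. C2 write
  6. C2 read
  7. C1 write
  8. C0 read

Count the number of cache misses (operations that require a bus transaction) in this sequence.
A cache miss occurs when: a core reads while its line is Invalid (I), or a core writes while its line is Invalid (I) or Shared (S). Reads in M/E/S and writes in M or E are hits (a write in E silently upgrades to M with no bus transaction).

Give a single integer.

Op 1: C0 read [C0 read from I: no other sharers -> C0=E (exclusive)] -> [E,I,I] [MISS #1: read from I]
Op 2: C2 read [C2 read from I: others=['C0=E'] -> C2=S, others downsized to S] -> [S,I,S] [MISS #2: read from I]
Op 3: C0 write [C0 write: invalidate ['C2=S'] -> C0=M] -> [M,I,I] [MISS #3: write from S]
Op 4: C1 write [C1 write: invalidate ['C0=M'] -> C1=M] -> [I,M,I] [MISS #4: write from I]
Op 5: C2 write [C2 write: invalidate ['C1=M'] -> C2=M] -> [I,I,M] [MISS #5: write from I]
Op 6: C2 read [C2 read: already in M, no change] -> [I,I,M] [hit: read from M]
Op 7: C1 write [C1 write: invalidate ['C2=M'] -> C1=M] -> [I,M,I] [MISS #6: write from I]
Op 8: C0 read [C0 read from I: others=['C1=M'] -> C0=S, others downsized to S] -> [S,S,I] [MISS #7: read from I]

Answer: 7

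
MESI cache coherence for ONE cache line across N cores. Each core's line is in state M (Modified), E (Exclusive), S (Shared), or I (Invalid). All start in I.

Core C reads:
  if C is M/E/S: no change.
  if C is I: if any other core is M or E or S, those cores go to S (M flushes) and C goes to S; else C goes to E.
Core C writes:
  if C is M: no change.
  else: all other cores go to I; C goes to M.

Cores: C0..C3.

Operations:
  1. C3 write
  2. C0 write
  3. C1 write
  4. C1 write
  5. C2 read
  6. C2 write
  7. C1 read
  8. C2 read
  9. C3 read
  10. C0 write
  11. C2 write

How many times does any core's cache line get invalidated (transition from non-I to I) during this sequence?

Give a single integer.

Op 1: C3 write [C3 write: invalidate none -> C3=M] -> [I,I,I,M] (invalidations this op: 0; running total: 0)
Op 2: C0 write [C0 write: invalidate ['C3=M'] -> C0=M] -> [M,I,I,I] (invalidations this op: 1; running total: 1)
Op 3: C1 write [C1 write: invalidate ['C0=M'] -> C1=M] -> [I,M,I,I] (invalidations this op: 1; running total: 2)
Op 4: C1 write [C1 write: already M (modified), no change] -> [I,M,I,I] (invalidations this op: 0; running total: 2)
Op 5: C2 read [C2 read from I: others=['C1=M'] -> C2=S, others downsized to S] -> [I,S,S,I] (invalidations this op: 0; running total: 2)
Op 6: C2 write [C2 write: invalidate ['C1=S'] -> C2=M] -> [I,I,M,I] (invalidations this op: 1; running total: 3)
Op 7: C1 read [C1 read from I: others=['C2=M'] -> C1=S, others downsized to S] -> [I,S,S,I] (invalidations this op: 0; running total: 3)
Op 8: C2 read [C2 read: already in S, no change] -> [I,S,S,I] (invalidations this op: 0; running total: 3)
Op 9: C3 read [C3 read from I: others=['C1=S', 'C2=S'] -> C3=S, others downsized to S] -> [I,S,S,S] (invalidations this op: 0; running total: 3)
Op 10: C0 write [C0 write: invalidate ['C1=S', 'C2=S', 'C3=S'] -> C0=M] -> [M,I,I,I] (invalidations this op: 3; running total: 6)
Op 11: C2 write [C2 write: invalidate ['C0=M'] -> C2=M] -> [I,I,M,I] (invalidations this op: 1; running total: 7)

Answer: 7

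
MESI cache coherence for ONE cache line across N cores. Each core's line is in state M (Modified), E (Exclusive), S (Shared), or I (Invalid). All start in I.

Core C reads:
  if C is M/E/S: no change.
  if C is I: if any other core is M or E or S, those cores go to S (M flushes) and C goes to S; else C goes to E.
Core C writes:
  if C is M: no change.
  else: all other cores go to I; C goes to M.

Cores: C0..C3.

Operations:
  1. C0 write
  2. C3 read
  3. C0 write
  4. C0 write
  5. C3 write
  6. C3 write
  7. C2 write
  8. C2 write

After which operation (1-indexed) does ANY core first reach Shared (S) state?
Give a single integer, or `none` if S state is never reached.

Answer: 2

Derivation:
Op 1: C0 write [C0 write: invalidate none -> C0=M] -> [M,I,I,I]
Op 2: C3 read [C3 read from I: others=['C0=M'] -> C3=S, others downsized to S] -> [S,I,I,S]
  -> First S state at op 2; remaining ops need not be traced.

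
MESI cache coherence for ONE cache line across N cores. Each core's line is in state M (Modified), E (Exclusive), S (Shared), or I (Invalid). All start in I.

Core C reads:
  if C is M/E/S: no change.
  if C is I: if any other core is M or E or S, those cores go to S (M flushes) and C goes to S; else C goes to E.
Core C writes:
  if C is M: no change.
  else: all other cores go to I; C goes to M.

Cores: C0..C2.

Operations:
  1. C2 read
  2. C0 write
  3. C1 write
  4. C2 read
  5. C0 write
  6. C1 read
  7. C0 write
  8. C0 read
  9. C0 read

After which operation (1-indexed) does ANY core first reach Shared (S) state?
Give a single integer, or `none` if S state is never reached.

Answer: 4

Derivation:
Op 1: C2 read [C2 read from I: no other sharers -> C2=E (exclusive)] -> [I,I,E]
Op 2: C0 write [C0 write: invalidate ['C2=E'] -> C0=M] -> [M,I,I]
Op 3: C1 write [C1 write: invalidate ['C0=M'] -> C1=M] -> [I,M,I]
Op 4: C2 read [C2 read from I: others=['C1=M'] -> C2=S, others downsized to S] -> [I,S,S]
  -> First S state at op 4; remaining ops need not be traced.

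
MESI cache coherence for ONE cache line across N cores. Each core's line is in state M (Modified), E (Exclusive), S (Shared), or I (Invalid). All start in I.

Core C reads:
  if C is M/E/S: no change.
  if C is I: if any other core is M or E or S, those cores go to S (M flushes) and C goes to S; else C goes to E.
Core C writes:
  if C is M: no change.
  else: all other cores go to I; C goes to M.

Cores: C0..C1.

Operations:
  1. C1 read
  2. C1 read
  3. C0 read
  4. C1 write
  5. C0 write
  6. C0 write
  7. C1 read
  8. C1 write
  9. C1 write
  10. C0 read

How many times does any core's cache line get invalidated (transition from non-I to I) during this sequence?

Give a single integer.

Op 1: C1 read [C1 read from I: no other sharers -> C1=E (exclusive)] -> [I,E] (invalidations this op: 0; running total: 0)
Op 2: C1 read [C1 read: already in E, no change] -> [I,E] (invalidations this op: 0; running total: 0)
Op 3: C0 read [C0 read from I: others=['C1=E'] -> C0=S, others downsized to S] -> [S,S] (invalidations this op: 0; running total: 0)
Op 4: C1 write [C1 write: invalidate ['C0=S'] -> C1=M] -> [I,M] (invalidations this op: 1; running total: 1)
Op 5: C0 write [C0 write: invalidate ['C1=M'] -> C0=M] -> [M,I] (invalidations this op: 1; running total: 2)
Op 6: C0 write [C0 write: already M (modified), no change] -> [M,I] (invalidations this op: 0; running total: 2)
Op 7: C1 read [C1 read from I: others=['C0=M'] -> C1=S, others downsized to S] -> [S,S] (invalidations this op: 0; running total: 2)
Op 8: C1 write [C1 write: invalidate ['C0=S'] -> C1=M] -> [I,M] (invalidations this op: 1; running total: 3)
Op 9: C1 write [C1 write: already M (modified), no change] -> [I,M] (invalidations this op: 0; running total: 3)
Op 10: C0 read [C0 read from I: others=['C1=M'] -> C0=S, others downsized to S] -> [S,S] (invalidations this op: 0; running total: 3)

Answer: 3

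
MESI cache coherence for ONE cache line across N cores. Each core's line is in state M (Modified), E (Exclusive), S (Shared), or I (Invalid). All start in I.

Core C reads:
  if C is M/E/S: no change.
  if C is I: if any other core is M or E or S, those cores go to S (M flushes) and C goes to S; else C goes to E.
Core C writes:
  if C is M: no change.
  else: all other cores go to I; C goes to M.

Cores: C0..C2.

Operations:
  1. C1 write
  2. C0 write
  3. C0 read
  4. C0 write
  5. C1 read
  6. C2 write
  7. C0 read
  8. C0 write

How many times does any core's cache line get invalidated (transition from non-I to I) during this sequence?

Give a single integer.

Answer: 4

Derivation:
Op 1: C1 write [C1 write: invalidate none -> C1=M] -> [I,M,I] (invalidations this op: 0; running total: 0)
Op 2: C0 write [C0 write: invalidate ['C1=M'] -> C0=M] -> [M,I,I] (invalidations this op: 1; running total: 1)
Op 3: C0 read [C0 read: already in M, no change] -> [M,I,I] (invalidations this op: 0; running total: 1)
Op 4: C0 write [C0 write: already M (modified), no change] -> [M,I,I] (invalidations this op: 0; running total: 1)
Op 5: C1 read [C1 read from I: others=['C0=M'] -> C1=S, others downsized to S] -> [S,S,I] (invalidations this op: 0; running total: 1)
Op 6: C2 write [C2 write: invalidate ['C0=S', 'C1=S'] -> C2=M] -> [I,I,M] (invalidations this op: 2; running total: 3)
Op 7: C0 read [C0 read from I: others=['C2=M'] -> C0=S, others downsized to S] -> [S,I,S] (invalidations this op: 0; running total: 3)
Op 8: C0 write [C0 write: invalidate ['C2=S'] -> C0=M] -> [M,I,I] (invalidations this op: 1; running total: 4)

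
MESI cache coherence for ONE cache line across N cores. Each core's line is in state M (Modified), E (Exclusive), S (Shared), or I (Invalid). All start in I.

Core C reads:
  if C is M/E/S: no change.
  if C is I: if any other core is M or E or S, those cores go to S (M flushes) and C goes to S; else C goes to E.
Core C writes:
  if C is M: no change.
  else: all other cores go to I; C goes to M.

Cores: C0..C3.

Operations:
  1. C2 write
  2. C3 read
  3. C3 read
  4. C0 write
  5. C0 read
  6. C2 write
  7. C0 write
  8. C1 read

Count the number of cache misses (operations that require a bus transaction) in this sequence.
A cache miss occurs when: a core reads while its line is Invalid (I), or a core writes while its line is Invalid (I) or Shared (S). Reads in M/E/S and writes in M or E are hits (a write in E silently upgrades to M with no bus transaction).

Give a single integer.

Answer: 6

Derivation:
Op 1: C2 write [C2 write: invalidate none -> C2=M] -> [I,I,M,I] [MISS #1: write from I]
Op 2: C3 read [C3 read from I: others=['C2=M'] -> C3=S, others downsized to S] -> [I,I,S,S] [MISS #2: read from I]
Op 3: C3 read [C3 read: already in S, no change] -> [I,I,S,S] [hit: read from S]
Op 4: C0 write [C0 write: invalidate ['C2=S', 'C3=S'] -> C0=M] -> [M,I,I,I] [MISS #3: write from I]
Op 5: C0 read [C0 read: already in M, no change] -> [M,I,I,I] [hit: read from M]
Op 6: C2 write [C2 write: invalidate ['C0=M'] -> C2=M] -> [I,I,M,I] [MISS #4: write from I]
Op 7: C0 write [C0 write: invalidate ['C2=M'] -> C0=M] -> [M,I,I,I] [MISS #5: write from I]
Op 8: C1 read [C1 read from I: others=['C0=M'] -> C1=S, others downsized to S] -> [S,S,I,I] [MISS #6: read from I]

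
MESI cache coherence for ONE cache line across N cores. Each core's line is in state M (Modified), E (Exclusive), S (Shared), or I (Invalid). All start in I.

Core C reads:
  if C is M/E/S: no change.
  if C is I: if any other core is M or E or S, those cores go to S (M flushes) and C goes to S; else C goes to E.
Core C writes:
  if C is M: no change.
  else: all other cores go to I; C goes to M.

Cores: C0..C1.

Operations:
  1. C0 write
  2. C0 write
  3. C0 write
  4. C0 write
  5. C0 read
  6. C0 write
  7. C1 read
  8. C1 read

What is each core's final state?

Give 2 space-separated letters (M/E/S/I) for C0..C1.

Answer: S S

Derivation:
Op 1: C0 write [C0 write: invalidate none -> C0=M] -> [M,I]
Op 2: C0 write [C0 write: already M (modified), no change] -> [M,I]
Op 3: C0 write [C0 write: already M (modified), no change] -> [M,I]
Op 4: C0 write [C0 write: already M (modified), no change] -> [M,I]
Op 5: C0 read [C0 read: already in M, no change] -> [M,I]
Op 6: C0 write [C0 write: already M (modified), no change] -> [M,I]
Op 7: C1 read [C1 read from I: others=['C0=M'] -> C1=S, others downsized to S] -> [S,S]
Op 8: C1 read [C1 read: already in S, no change] -> [S,S]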